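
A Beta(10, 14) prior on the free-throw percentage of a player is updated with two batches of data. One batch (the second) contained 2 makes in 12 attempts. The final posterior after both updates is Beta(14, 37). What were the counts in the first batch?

Because Beta–binomial updating is additive in the counts, the combined data contributed (α_post−α_prior, β_post−β_prior) successes and failures.
Total across both batches: 14−10=4 makes, 37−14=23 misses.
Subtract the second batch: 4−2=2 makes and 23−10=13 misses.

2 makes and 13 misses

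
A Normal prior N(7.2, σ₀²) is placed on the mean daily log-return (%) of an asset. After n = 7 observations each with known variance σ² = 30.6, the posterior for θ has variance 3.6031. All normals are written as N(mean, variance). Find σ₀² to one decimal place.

For the Normal–Normal model with known σ², precisions add: τ_n = τ₀ + n/σ².
So 1/σ₀² = 1/3.6031 − 7/30.6 = 0.277539 − 0.228758 = 0.048781.
Hence σ₀² = 1/0.048781 ≈ 20.5.

σ₀² = 20.5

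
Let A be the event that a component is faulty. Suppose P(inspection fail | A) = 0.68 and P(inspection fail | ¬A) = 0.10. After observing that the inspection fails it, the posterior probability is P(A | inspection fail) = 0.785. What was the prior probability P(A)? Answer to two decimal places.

In odds form, posterior odds = prior odds × likelihood ratio, so prior odds = posterior odds ÷ LR.
Posterior odds = 0.785/(1−0.785) = 3.6512. LR = 0.68/0.10 = 6.8000.
Prior odds = 3.6512/6.8000 = 0.5369, so P(A) = 0.5369/(1+0.5369) ≈ 0.35.

P(A) = 0.35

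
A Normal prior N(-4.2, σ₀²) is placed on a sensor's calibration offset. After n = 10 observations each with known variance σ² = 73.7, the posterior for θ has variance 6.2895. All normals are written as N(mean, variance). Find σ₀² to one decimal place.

σ₀² = 42.9

For the Normal–Normal model with known σ², precisions add: τ_n = τ₀ + n/σ².
So 1/σ₀² = 1/6.2895 − 10/73.7 = 0.158995 − 0.135685 = 0.023310.
Hence σ₀² = 1/0.023310 ≈ 42.9.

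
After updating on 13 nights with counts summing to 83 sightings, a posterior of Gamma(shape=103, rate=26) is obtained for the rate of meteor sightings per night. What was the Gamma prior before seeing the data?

A Gamma(α, β) prior (rate parametrization) on a Poisson rate with n observations summing to S gives posterior Gamma(α+S, β+n).
So α = 103 − 83 = 20 and β = 26 − 13 = 13.

Gamma(shape=20, rate=13)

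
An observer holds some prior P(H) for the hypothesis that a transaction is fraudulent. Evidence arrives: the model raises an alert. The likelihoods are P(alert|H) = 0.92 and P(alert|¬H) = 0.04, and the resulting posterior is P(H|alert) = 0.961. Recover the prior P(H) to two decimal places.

Bayes' rule in odds form gives O(H|E) = O(H)·[P(E|H)/P(E|¬H)], hence O(H) = O(H|E)/LR.
Posterior odds = 0.961/(1−0.961) = 24.6410. LR = 0.92/0.04 = 23.0000.
Prior odds = 24.6410/23.0000 = 1.0713, so P(H) = 1.0713/(1+1.0713) ≈ 0.52.

P(H) = 0.52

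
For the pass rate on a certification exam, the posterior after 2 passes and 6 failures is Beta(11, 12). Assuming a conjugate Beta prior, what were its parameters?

Beta(9, 6)

Under Beta–binomial conjugacy the posterior parameters are (a+s, b+f).
Subtract the data counts: 11−2=9, 12−6=6.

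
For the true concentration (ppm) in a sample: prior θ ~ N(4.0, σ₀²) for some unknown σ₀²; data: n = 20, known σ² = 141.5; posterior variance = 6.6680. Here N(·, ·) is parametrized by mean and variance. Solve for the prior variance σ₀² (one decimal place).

σ₀² = 115.9

For the Normal–Normal model with known σ², precisions add: τ_n = τ₀ + n/σ².
So 1/σ₀² = 1/6.6680 − 20/141.5 = 0.149970 − 0.141343 = 0.008627.
Hence σ₀² = 1/0.008627 ≈ 115.9.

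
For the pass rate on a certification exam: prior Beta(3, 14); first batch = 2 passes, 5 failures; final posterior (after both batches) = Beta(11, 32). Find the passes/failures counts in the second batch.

6 passes and 13 failures

Because Beta–binomial updating is additive in the counts, the combined data contributed (α_post−α_prior, β_post−β_prior) successes and failures.
Total across both batches: 11−3=8 passes, 32−14=18 failures.
Subtract the first batch: 8−2=6 passes and 18−5=13 failures.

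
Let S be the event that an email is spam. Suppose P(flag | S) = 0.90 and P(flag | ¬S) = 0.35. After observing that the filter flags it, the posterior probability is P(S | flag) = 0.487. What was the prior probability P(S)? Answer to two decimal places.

P(S) = 0.27

In odds form, posterior odds = prior odds × likelihood ratio, so prior odds = posterior odds ÷ LR.
Posterior odds = 0.487/(1−0.487) = 0.9493. LR = 0.90/0.35 = 2.5714.
Prior odds = 0.9493/2.5714 = 0.3692, so P(S) = 0.3692/(1+0.3692) ≈ 0.27.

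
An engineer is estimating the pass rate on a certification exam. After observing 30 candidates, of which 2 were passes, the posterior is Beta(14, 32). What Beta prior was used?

Beta(12, 4)

A Beta(α, β) prior with s successes and f failures in binomial data gives a Beta(α+s, β+f) posterior.
Subtract the data counts: 14−2=12, 32−28=4.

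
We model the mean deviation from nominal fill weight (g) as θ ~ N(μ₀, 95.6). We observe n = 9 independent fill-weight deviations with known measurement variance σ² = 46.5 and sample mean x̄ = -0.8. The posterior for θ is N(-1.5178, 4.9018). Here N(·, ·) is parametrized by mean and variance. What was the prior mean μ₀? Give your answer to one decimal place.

With known observation variance, the Normal–Normal posterior has precision τ_n = τ₀ + n/σ² and mean μ_n = (τ₀μ₀ + (n/σ²)x̄)/τ_n.
Here τ₀ = 1/95.6 = 0.010460 and τ_data = 9/46.5 = 0.193548, so τ_n = 0.204008.
Rearranging for μ₀: μ₀ = (μ_n·τ_n − τ_data·x̄)/τ₀ = (-1.5178·0.204008 − 0.193548·-0.8) / 0.010460 = -0.154805/0.010460 ≈ -14.8.

μ₀ = -14.8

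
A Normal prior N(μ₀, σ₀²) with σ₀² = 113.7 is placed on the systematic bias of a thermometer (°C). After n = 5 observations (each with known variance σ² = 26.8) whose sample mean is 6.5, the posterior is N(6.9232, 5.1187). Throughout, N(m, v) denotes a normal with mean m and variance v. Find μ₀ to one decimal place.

μ₀ = 15.9

With known observation variance, the Normal–Normal posterior has precision τ_n = τ₀ + n/σ² and mean μ_n = (τ₀μ₀ + (n/σ²)x̄)/τ_n.
Here τ₀ = 1/113.7 = 0.008795 and τ_data = 5/26.8 = 0.186567, so τ_n = 0.195362.
Rearranging for μ₀: μ₀ = (μ_n·τ_n − τ_data·x̄)/τ₀ = (6.9232·0.195362 − 0.186567·6.5) / 0.008795 = 0.139845/0.008795 ≈ 15.9.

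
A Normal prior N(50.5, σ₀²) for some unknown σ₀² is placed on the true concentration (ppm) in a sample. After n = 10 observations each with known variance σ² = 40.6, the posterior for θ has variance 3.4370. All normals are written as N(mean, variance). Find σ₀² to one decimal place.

Posterior precision equals prior precision plus data precision: 1/σ_n² = 1/σ₀² + n/σ².
So 1/σ₀² = 1/3.4370 − 10/40.6 = 0.290951 − 0.246305 = 0.044646.
Hence σ₀² = 1/0.044646 ≈ 22.4.

σ₀² = 22.4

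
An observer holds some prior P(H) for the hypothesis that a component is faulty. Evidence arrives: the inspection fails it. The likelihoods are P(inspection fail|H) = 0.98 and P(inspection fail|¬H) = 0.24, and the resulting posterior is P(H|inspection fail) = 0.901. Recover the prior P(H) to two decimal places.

P(H) = 0.69

In odds form, posterior odds = prior odds × likelihood ratio, so prior odds = posterior odds ÷ LR.
Posterior odds = 0.901/(1−0.901) = 9.1010. LR = 0.98/0.24 = 4.0833.
Prior odds = 9.1010/4.0833 = 2.2288, so P(H) = 2.2288/(1+2.2288) ≈ 0.69.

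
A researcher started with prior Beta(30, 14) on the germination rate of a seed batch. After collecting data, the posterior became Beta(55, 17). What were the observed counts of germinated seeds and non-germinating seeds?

25 germinated seeds and 3 non-germinating seeds

Under Beta–binomial conjugacy the posterior parameters are (a+s, b+f).
So s = 55 − 30 = 25 and f = 17 − 14 = 3.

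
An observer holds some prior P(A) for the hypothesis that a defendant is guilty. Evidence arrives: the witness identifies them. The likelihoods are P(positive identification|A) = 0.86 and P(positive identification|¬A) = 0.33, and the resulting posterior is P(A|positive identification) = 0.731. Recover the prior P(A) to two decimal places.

In odds form, posterior odds = prior odds × likelihood ratio, so prior odds = posterior odds ÷ LR.
Posterior odds = 0.731/(1−0.731) = 2.7175. LR = 0.86/0.33 = 2.6061.
Prior odds = 2.7175/2.6061 = 1.0427, so P(A) = 1.0427/(1+1.0427) ≈ 0.51.

P(A) = 0.51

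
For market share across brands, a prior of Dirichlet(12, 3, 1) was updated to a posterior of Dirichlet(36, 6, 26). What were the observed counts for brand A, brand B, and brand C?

counts (24, 3, 25)

For a Dirichlet(α) prior with multinomial counts c, the posterior is Dirichlet(α + c) componentwise.
Counts are posterior − prior componentwise: 36−12=24, 6−3=3, 26−1=25.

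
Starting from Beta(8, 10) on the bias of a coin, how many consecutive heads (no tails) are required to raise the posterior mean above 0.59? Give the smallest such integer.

After k heads and 0 tails the posterior is Beta(8+k, 10), with mean (8+k)/(8+10+k).
Set (8+k)/(18+k) > 0.59 and solve: k > (0.59·18 − 8)/(1 − 0.59) = 6.390.
The smallest integer exceeding 6.390 is 7, and checking k=7: (15)/(25) = 0.6000 > 0.59.

k = 7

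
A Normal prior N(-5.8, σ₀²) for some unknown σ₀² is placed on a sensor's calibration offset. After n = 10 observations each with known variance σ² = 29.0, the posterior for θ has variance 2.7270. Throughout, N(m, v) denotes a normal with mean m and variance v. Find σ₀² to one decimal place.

σ₀² = 45.7

Posterior precision equals prior precision plus data precision: 1/σ_n² = 1/σ₀² + n/σ².
So 1/σ₀² = 1/2.7270 − 10/29.0 = 0.366703 − 0.344828 = 0.021875.
Hence σ₀² = 1/0.021875 ≈ 45.7.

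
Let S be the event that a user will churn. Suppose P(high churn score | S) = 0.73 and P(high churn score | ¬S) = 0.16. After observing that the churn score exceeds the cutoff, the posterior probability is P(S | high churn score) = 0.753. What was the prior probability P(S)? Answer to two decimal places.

Bayes' rule in odds form gives O(S|E) = O(S)·[P(E|S)/P(E|¬S)], hence O(S) = O(S|E)/LR.
Posterior odds = 0.753/(1−0.753) = 3.0486. LR = 0.73/0.16 = 4.5625.
Prior odds = 3.0486/4.5625 = 0.6682, so P(S) = 0.6682/(1+0.6682) ≈ 0.40.

P(S) = 0.40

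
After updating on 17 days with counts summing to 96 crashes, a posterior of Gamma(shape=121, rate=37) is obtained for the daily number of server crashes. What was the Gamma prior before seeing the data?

Gamma(shape=25, rate=20)

Gamma–Poisson conjugacy: posterior shape = α + Σxᵢ, posterior rate = β + n.
So α = 121 − 96 = 25 and β = 37 − 17 = 20.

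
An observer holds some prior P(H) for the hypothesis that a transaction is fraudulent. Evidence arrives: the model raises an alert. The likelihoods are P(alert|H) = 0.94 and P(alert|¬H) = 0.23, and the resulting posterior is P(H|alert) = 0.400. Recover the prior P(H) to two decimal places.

Bayes' rule in odds form gives O(H|E) = O(H)·[P(E|H)/P(E|¬H)], hence O(H) = O(H|E)/LR.
Posterior odds = 0.400/(1−0.400) = 0.6667. LR = 0.94/0.23 = 4.0870.
Prior odds = 0.6667/4.0870 = 0.1631, so P(H) = 0.1631/(1+0.1631) ≈ 0.14.

P(H) = 0.14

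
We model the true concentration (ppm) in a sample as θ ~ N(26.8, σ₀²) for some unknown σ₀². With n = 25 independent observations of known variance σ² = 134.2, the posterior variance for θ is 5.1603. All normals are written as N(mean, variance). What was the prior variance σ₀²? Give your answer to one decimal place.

For the Normal–Normal model with known σ², precisions add: τ_n = τ₀ + n/σ².
So 1/σ₀² = 1/5.1603 − 25/134.2 = 0.193787 − 0.186289 = 0.007498.
Hence σ₀² = 1/0.007498 ≈ 133.4.

σ₀² = 133.4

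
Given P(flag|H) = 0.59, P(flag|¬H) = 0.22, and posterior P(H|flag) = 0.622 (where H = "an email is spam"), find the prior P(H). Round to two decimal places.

P(H) = 0.38

Bayes' rule in odds form gives O(H|E) = O(H)·[P(E|H)/P(E|¬H)], hence O(H) = O(H|E)/LR.
Posterior odds = 0.622/(1−0.622) = 1.6455. LR = 0.59/0.22 = 2.6818.
Prior odds = 1.6455/2.6818 = 0.6136, so P(H) = 0.6136/(1+0.6136) ≈ 0.38.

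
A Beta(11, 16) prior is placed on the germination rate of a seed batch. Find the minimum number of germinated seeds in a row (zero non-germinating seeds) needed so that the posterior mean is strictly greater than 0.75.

k = 38

After k germinated seeds and 0 non-germinating seeds the posterior is Beta(11+k, 16), with mean (11+k)/(11+16+k).
Set (11+k)/(27+k) > 0.75 and solve: k > (0.75·27 − 11)/(1 − 0.75) = 37.000.
The smallest integer exceeding 37.000 is 38, and checking k=38: (49)/(65) = 0.7538 > 0.75.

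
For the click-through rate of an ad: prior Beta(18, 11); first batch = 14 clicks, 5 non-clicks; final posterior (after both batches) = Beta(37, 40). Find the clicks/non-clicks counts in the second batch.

5 clicks and 24 non-clicks

Because Beta–binomial updating is additive in the counts, the combined data contributed (α_post−α_prior, β_post−β_prior) successes and failures.
Total across both batches: 37−18=19 clicks, 40−11=29 non-clicks.
Subtract the first batch: 19−14=5 clicks and 29−5=24 non-clicks.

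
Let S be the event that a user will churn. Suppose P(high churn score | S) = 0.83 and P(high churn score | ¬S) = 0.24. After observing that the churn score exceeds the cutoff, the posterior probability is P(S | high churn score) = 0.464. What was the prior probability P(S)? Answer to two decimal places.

P(S) = 0.20

In odds form, posterior odds = prior odds × likelihood ratio, so prior odds = posterior odds ÷ LR.
Posterior odds = 0.464/(1−0.464) = 0.8657. LR = 0.83/0.24 = 3.4583.
Prior odds = 0.8657/3.4583 = 0.2503, so P(S) = 0.2503/(1+0.2503) ≈ 0.20.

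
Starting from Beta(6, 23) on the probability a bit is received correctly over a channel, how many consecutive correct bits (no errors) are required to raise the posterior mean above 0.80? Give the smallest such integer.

k = 87

After k correct bits and 0 errors the posterior is Beta(6+k, 23), with mean (6+k)/(6+23+k).
Set (6+k)/(29+k) > 0.80 and solve: k > (0.80·29 − 6)/(1 − 0.80) = 86.000.
The smallest integer exceeding 86.000 is 87.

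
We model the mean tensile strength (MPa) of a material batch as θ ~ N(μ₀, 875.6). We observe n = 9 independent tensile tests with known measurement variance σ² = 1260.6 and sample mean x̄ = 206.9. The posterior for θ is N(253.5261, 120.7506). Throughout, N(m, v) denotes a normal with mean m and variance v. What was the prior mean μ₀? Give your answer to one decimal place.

The posterior mean is a precision-weighted average: μ_n = (τ₀μ₀ + τ_data·x̄)/(τ₀+τ_data), with τ₀=1/σ₀² and τ_data=n/σ².
Here τ₀ = 1/875.6 = 0.001142 and τ_data = 9/1260.6 = 0.007139, so τ_n = 0.008281.
Rearranging for μ₀: μ₀ = (μ_n·τ_n − τ_data·x̄)/τ₀ = (253.5261·0.008281 − 0.007139·206.9) / 0.001142 = 0.622391/0.001142 ≈ 545.0.

μ₀ = 545.0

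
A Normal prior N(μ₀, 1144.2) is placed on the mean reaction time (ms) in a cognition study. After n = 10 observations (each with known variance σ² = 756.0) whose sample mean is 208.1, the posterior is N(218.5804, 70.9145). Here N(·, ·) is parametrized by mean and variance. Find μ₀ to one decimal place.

μ₀ = 377.2

With known observation variance, the Normal–Normal posterior has precision τ_n = τ₀ + n/σ² and mean μ_n = (τ₀μ₀ + (n/σ²)x̄)/τ_n.
Here τ₀ = 1/1144.2 = 0.000874 and τ_data = 10/756.0 = 0.013228, so τ_n = 0.014102.
Rearranging for μ₀: μ₀ = (μ_n·τ_n − τ_data·x̄)/τ₀ = (218.5804·0.014102 − 0.013228·208.1) / 0.000874 = 0.329674/0.000874 ≈ 377.2.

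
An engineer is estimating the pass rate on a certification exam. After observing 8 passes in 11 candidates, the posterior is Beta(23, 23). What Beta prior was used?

Beta(15, 20)

Under Beta–binomial conjugacy the posterior parameters are (a+s, b+f).
So a = 23 − 8 = 15 and b = 23 − 3 = 20.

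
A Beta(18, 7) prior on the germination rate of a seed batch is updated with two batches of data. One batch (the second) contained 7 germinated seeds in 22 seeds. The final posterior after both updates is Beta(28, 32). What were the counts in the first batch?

Sequential conjugate updates are equivalent to a single update on the pooled data, so total successes = posterior α − prior α and total failures = posterior β − prior β.
Total across both batches: 28−18=10 germinated seeds, 32−7=25 non-germinating seeds.
Subtract the second batch: 10−7=3 germinated seeds and 25−15=10 non-germinating seeds.

3 germinated seeds and 10 non-germinating seeds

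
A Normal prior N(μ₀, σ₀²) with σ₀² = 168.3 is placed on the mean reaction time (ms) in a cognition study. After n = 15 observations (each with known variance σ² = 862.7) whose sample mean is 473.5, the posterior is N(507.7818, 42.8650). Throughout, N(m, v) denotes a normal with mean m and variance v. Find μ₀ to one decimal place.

The posterior mean is a precision-weighted average: μ_n = (τ₀μ₀ + τ_data·x̄)/(τ₀+τ_data), with τ₀=1/σ₀² and τ_data=n/σ².
Here τ₀ = 1/168.3 = 0.005942 and τ_data = 15/862.7 = 0.017387, so τ_n = 0.023329.
Rearranging for μ₀: μ₀ = (μ_n·τ_n − τ_data·x̄)/τ₀ = (507.7818·0.023329 − 0.017387·473.5) / 0.005942 = 3.613297/0.005942 ≈ 608.1.

μ₀ = 608.1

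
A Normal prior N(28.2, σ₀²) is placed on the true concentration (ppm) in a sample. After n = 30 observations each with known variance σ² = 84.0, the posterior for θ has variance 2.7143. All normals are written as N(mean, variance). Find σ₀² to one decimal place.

σ₀² = 88.7

For the Normal–Normal model with known σ², precisions add: τ_n = τ₀ + n/σ².
So 1/σ₀² = 1/2.7143 − 30/84.0 = 0.368419 − 0.357143 = 0.011276.
Hence σ₀² = 1/0.011276 ≈ 88.7.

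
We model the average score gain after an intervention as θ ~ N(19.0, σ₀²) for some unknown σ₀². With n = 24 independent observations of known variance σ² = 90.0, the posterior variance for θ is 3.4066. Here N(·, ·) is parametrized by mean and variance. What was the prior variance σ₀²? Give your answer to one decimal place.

σ₀² = 37.2

Posterior precision equals prior precision plus data precision: 1/σ_n² = 1/σ₀² + n/σ².
So 1/σ₀² = 1/3.4066 − 24/90.0 = 0.293548 − 0.266667 = 0.026881.
Hence σ₀² = 1/0.026881 ≈ 37.2.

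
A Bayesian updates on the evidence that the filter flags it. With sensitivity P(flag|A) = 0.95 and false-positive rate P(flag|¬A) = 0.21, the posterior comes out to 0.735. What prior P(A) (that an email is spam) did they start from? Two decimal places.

P(A) = 0.38

Bayes' rule in odds form gives O(A|E) = O(A)·[P(E|A)/P(E|¬A)], hence O(A) = O(A|E)/LR.
Posterior odds = 0.735/(1−0.735) = 2.7736. LR = 0.95/0.21 = 4.5238.
Prior odds = 2.7736/4.5238 = 0.6131, so P(A) = 0.6131/(1+0.6131) ≈ 0.38.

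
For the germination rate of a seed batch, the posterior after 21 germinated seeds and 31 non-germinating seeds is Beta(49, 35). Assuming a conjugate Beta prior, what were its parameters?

Beta is conjugate to the binomial likelihood: posterior = Beta(α+s, β+f).
So α = 49 − 21 = 28 and β = 35 − 31 = 4.

Beta(28, 4)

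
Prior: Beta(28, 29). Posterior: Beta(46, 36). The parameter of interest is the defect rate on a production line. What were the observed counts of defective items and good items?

Beta is conjugate to the binomial likelihood: posterior = Beta(a+s, b+f).
So s = 46 − 28 = 18 and f = 36 − 29 = 7.

18 defective items and 7 good items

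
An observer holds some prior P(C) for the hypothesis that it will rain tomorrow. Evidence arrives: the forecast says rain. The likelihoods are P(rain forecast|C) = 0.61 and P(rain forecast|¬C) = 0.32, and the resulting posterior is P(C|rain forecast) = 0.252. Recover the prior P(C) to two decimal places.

In odds form, posterior odds = prior odds × likelihood ratio, so prior odds = posterior odds ÷ LR.
Posterior odds = 0.252/(1−0.252) = 0.3369. LR = 0.61/0.32 = 1.9062.
Prior odds = 0.3369/1.9062 = 0.1767, so P(C) = 0.1767/(1+0.1767) ≈ 0.15.

P(C) = 0.15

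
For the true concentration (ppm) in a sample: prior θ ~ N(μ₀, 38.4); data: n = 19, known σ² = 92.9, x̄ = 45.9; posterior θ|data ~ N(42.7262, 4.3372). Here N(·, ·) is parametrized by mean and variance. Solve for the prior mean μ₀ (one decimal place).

μ₀ = 17.8

With known observation variance, the Normal–Normal posterior has precision τ_n = τ₀ + n/σ² and mean μ_n = (τ₀μ₀ + (n/σ²)x̄)/τ_n.
Here τ₀ = 1/38.4 = 0.026042 and τ_data = 19/92.9 = 0.204521, so τ_n = 0.230563.
Rearranging for μ₀: μ₀ = (μ_n·τ_n − τ_data·x̄)/τ₀ = (42.7262·0.230563 − 0.204521·45.9) / 0.026042 = 0.463567/0.026042 ≈ 17.8.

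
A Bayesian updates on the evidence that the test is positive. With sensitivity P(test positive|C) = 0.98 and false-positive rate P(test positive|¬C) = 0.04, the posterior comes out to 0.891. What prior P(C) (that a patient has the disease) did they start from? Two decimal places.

P(C) = 0.25

In odds form, posterior odds = prior odds × likelihood ratio, so prior odds = posterior odds ÷ LR.
Posterior odds = 0.891/(1−0.891) = 8.1743. LR = 0.98/0.04 = 24.5000.
Prior odds = 8.1743/24.5000 = 0.3336, so P(C) = 0.3336/(1+0.3336) ≈ 0.25.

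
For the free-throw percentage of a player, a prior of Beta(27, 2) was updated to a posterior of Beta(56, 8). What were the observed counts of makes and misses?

Under Beta–binomial conjugacy the posterior parameters are (α+s, β+f).
Match parameters: s=56−27=29, f=8−2=6.

29 makes and 6 misses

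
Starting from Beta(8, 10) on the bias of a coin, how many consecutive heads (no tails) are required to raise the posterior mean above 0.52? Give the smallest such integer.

After k heads and 0 tails the posterior is Beta(8+k, 10), with mean (8+k)/(8+10+k).
Set (8+k)/(18+k) > 0.52 and solve: k > (0.52·18 − 8)/(1 − 0.52) = 2.833.
The smallest integer exceeding 2.833 is 3.

k = 3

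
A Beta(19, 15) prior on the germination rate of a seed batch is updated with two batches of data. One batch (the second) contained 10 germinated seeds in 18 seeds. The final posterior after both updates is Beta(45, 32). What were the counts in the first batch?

Sequential conjugate updates are equivalent to a single update on the pooled data, so total successes = posterior α − prior α and total failures = posterior β − prior β.
Total across both batches: 45−19=26 germinated seeds, 32−15=17 non-germinating seeds.
Subtract the second batch: 26−10=16 germinated seeds and 17−8=9 non-germinating seeds.

16 germinated seeds and 9 non-germinating seeds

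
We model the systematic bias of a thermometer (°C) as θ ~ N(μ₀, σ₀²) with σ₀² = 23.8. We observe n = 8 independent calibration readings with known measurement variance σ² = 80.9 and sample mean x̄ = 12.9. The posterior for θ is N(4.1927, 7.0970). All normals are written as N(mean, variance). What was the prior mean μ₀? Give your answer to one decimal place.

μ₀ = -16.3

With known observation variance, the Normal–Normal posterior has precision τ_n = τ₀ + n/σ² and mean μ_n = (τ₀μ₀ + (n/σ²)x̄)/τ_n.
Here τ₀ = 1/23.8 = 0.042017 and τ_data = 8/80.9 = 0.098888, so τ_n = 0.140905.
Rearranging for μ₀: μ₀ = (μ_n·τ_n − τ_data·x̄)/τ₀ = (4.1927·0.140905 − 0.098888·12.9) / 0.042017 = -0.684883/0.042017 ≈ -16.3.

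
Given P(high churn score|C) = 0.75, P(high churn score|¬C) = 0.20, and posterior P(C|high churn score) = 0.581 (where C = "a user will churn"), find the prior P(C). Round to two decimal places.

P(C) = 0.27

In odds form, posterior odds = prior odds × likelihood ratio, so prior odds = posterior odds ÷ LR.
Posterior odds = 0.581/(1−0.581) = 1.3866. LR = 0.75/0.20 = 3.7500.
Prior odds = 1.3866/3.7500 = 0.3698, so P(C) = 0.3698/(1+0.3698) ≈ 0.27.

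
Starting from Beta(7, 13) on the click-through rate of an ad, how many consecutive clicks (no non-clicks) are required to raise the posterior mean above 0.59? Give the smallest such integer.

k = 12

After k clicks and 0 non-clicks the posterior is Beta(7+k, 13), with mean (7+k)/(7+13+k).
Set (7+k)/(20+k) > 0.59 and solve: k > (0.59·20 − 7)/(1 − 0.59) = 11.707.
The smallest integer exceeding 11.707 is 12, and checking k=12: (19)/(32) = 0.5938 > 0.59.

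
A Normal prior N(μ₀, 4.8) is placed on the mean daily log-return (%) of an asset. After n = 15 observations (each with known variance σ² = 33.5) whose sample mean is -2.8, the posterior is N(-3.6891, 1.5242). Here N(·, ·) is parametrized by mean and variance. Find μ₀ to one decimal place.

The posterior mean is a precision-weighted average: μ_n = (τ₀μ₀ + τ_data·x̄)/(τ₀+τ_data), with τ₀=1/σ₀² and τ_data=n/σ².
Here τ₀ = 1/4.8 = 0.208333 and τ_data = 15/33.5 = 0.447761, so τ_n = 0.656094.
Rearranging for μ₀: μ₀ = (μ_n·τ_n − τ_data·x̄)/τ₀ = (-3.6891·0.656094 − 0.447761·-2.8) / 0.208333 = -1.166666/0.208333 ≈ -5.6.

μ₀ = -5.6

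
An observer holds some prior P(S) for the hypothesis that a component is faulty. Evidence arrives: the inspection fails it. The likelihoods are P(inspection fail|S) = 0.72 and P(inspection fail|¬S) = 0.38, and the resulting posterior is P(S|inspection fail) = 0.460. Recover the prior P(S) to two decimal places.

In odds form, posterior odds = prior odds × likelihood ratio, so prior odds = posterior odds ÷ LR.
Posterior odds = 0.460/(1−0.460) = 0.8519. LR = 0.72/0.38 = 1.8947.
Prior odds = 0.8519/1.8947 = 0.4496, so P(S) = 0.4496/(1+0.4496) ≈ 0.31.

P(S) = 0.31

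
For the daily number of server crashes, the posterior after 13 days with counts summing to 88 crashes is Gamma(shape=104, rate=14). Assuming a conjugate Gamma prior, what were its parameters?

Gamma–Poisson conjugacy: posterior shape = α + Σxᵢ, posterior rate = β + n.
So α = 104 − 88 = 16 and β = 14 − 13 = 1.

Gamma(shape=16, rate=1)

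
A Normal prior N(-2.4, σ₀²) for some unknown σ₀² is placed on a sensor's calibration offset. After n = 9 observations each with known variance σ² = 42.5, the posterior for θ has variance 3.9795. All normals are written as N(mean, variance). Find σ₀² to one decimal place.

σ₀² = 25.3

For the Normal–Normal model with known σ², precisions add: τ_n = τ₀ + n/σ².
So 1/σ₀² = 1/3.9795 − 9/42.5 = 0.251288 − 0.211765 = 0.039523.
Hence σ₀² = 1/0.039523 ≈ 25.3.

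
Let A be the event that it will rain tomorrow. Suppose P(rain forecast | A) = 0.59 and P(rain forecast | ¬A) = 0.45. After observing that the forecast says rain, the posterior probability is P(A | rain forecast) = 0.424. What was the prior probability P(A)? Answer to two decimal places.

P(A) = 0.36

Bayes' rule in odds form gives O(A|E) = O(A)·[P(E|A)/P(E|¬A)], hence O(A) = O(A|E)/LR.
Posterior odds = 0.424/(1−0.424) = 0.7361. LR = 0.59/0.45 = 1.3111.
Prior odds = 0.7361/1.3111 = 0.5614, so P(A) = 0.5614/(1+0.5614) ≈ 0.36.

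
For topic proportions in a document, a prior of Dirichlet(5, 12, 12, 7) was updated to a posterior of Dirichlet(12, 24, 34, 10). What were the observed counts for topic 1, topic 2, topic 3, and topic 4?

counts (7, 12, 22, 3)

For a Dirichlet(α) prior with multinomial counts c, the posterior is Dirichlet(α + c) componentwise.
Counts are posterior − prior componentwise: 12−5=7, 24−12=12, 34−12=22, 10−7=3.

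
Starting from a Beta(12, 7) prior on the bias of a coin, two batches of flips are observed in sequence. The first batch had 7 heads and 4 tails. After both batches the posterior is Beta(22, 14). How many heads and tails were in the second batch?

3 heads and 3 tails

Because Beta–binomial updating is additive in the counts, the combined data contributed (α_post−α_prior, β_post−β_prior) successes and failures.
Total across both batches: 22−12=10 heads, 14−7=7 tails.
Subtract the first batch: 10−7=3 heads and 7−4=3 tails.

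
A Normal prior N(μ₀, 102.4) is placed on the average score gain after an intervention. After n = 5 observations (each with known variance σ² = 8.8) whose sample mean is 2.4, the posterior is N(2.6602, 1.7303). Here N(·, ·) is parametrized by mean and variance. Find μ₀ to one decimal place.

μ₀ = 17.8

The posterior mean is a precision-weighted average: μ_n = (τ₀μ₀ + τ_data·x̄)/(τ₀+τ_data), with τ₀=1/σ₀² and τ_data=n/σ².
Here τ₀ = 1/102.4 = 0.009766 and τ_data = 5/8.8 = 0.568182, so τ_n = 0.577948.
Rearranging for μ₀: μ₀ = (μ_n·τ_n − τ_data·x̄)/τ₀ = (2.6602·0.577948 − 0.568182·2.4) / 0.009766 = 0.173820/0.009766 ≈ 17.8.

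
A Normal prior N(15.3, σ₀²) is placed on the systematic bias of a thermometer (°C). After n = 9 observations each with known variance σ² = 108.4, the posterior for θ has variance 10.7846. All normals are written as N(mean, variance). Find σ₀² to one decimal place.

Posterior precision equals prior precision plus data precision: 1/σ_n² = 1/σ₀² + n/σ².
So 1/σ₀² = 1/10.7846 − 9/108.4 = 0.092725 − 0.083026 = 0.009699.
Hence σ₀² = 1/0.009699 ≈ 103.1.

σ₀² = 103.1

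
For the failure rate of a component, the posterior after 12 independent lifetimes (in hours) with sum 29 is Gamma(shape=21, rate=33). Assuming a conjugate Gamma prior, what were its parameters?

Gamma(shape=9, rate=4)

For an exponential likelihood with a Gamma(α, β) prior on the rate, n observations with total T give posterior Gamma(α+n, β+T).
So α = 21 − 12 = 9 and β = 33 − 29 = 4.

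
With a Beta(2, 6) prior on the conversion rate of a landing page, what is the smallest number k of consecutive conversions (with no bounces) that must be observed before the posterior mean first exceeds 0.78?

After k conversions and 0 bounces the posterior is Beta(2+k, 6), with mean (2+k)/(2+6+k).
Set (2+k)/(8+k) > 0.78 and solve: k > (0.78·8 − 2)/(1 − 0.78) = 19.273.
The smallest integer exceeding 19.273 is 20.

k = 20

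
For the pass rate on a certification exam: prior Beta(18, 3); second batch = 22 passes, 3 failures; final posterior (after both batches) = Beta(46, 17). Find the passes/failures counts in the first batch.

Because Beta–binomial updating is additive in the counts, the combined data contributed (α_post−α_prior, β_post−β_prior) successes and failures.
Total across both batches: 46−18=28 passes, 17−3=14 failures.
Subtract the second batch: 28−22=6 passes and 14−3=11 failures.

6 passes and 11 failures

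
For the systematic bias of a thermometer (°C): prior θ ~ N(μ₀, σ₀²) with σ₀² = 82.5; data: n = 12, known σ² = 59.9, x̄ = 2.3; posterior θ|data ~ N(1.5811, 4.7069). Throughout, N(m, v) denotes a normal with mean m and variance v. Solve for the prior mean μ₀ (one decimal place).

The posterior mean is a precision-weighted average: μ_n = (τ₀μ₀ + τ_data·x̄)/(τ₀+τ_data), with τ₀=1/σ₀² and τ_data=n/σ².
Here τ₀ = 1/82.5 = 0.012121 and τ_data = 12/59.9 = 0.200334, so τ_n = 0.212455.
Rearranging for μ₀: μ₀ = (μ_n·τ_n − τ_data·x̄)/τ₀ = (1.5811·0.212455 − 0.200334·2.3) / 0.012121 = -0.124856/0.012121 ≈ -10.3.

μ₀ = -10.3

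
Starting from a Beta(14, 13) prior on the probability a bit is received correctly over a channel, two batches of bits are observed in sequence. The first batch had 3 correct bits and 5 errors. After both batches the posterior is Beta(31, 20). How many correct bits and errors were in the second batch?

14 correct bits and 2 errors

Because Beta–binomial updating is additive in the counts, the combined data contributed (α_post−α_prior, β_post−β_prior) successes and failures.
Total across both batches: 31−14=17 correct bits, 20−13=7 errors.
Subtract the first batch: 17−3=14 correct bits and 7−5=2 errors.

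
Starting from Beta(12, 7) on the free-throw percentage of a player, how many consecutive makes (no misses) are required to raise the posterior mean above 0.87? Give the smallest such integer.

k = 35

After k makes and 0 misses the posterior is Beta(12+k, 7), with mean (12+k)/(12+7+k).
Set (12+k)/(19+k) > 0.87 and solve: k > (0.87·19 − 12)/(1 − 0.87) = 34.846.
The smallest integer exceeding 34.846 is 35.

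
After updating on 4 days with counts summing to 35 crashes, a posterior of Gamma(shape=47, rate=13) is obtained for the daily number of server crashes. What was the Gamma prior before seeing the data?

Gamma(shape=12, rate=9)

Gamma–Poisson conjugacy: posterior shape = α + Σxᵢ, posterior rate = β + n.
So α = 47 − 35 = 12 and β = 13 − 4 = 9.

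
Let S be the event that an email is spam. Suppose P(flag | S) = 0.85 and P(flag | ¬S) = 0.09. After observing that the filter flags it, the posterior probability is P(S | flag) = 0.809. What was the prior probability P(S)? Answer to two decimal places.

Bayes' rule in odds form gives O(S|E) = O(S)·[P(E|S)/P(E|¬S)], hence O(S) = O(S|E)/LR.
Posterior odds = 0.809/(1−0.809) = 4.2356. LR = 0.85/0.09 = 9.4444.
Prior odds = 4.2356/9.4444 = 0.4485, so P(S) = 0.4485/(1+0.4485) ≈ 0.31.

P(S) = 0.31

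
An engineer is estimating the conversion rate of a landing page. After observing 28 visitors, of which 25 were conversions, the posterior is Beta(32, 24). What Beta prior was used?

Beta(7, 21)

Beta is conjugate to the binomial likelihood: posterior = Beta(a+s, b+f).
So a = 32 − 25 = 7 and b = 24 − 3 = 21.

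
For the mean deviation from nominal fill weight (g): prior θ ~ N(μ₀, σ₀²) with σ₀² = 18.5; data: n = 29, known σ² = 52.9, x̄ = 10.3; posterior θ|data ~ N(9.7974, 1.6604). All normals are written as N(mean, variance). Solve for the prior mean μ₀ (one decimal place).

μ₀ = 4.7

The posterior mean is a precision-weighted average: μ_n = (τ₀μ₀ + τ_data·x̄)/(τ₀+τ_data), with τ₀=1/σ₀² and τ_data=n/σ².
Here τ₀ = 1/18.5 = 0.054054 and τ_data = 29/52.9 = 0.548204, so τ_n = 0.602258.
Rearranging for μ₀: μ₀ = (μ_n·τ_n − τ_data·x̄)/τ₀ = (9.7974·0.602258 − 0.548204·10.3) / 0.054054 = 0.254061/0.054054 ≈ 4.7.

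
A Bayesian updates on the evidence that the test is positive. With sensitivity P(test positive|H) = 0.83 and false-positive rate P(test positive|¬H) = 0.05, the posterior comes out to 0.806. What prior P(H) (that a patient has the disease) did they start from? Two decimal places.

Bayes' rule in odds form gives O(H|E) = O(H)·[P(E|H)/P(E|¬H)], hence O(H) = O(H|E)/LR.
Posterior odds = 0.806/(1−0.806) = 4.1546. LR = 0.83/0.05 = 16.6000.
Prior odds = 4.1546/16.6000 = 0.2503, so P(H) = 0.2503/(1+0.2503) ≈ 0.20.

P(H) = 0.20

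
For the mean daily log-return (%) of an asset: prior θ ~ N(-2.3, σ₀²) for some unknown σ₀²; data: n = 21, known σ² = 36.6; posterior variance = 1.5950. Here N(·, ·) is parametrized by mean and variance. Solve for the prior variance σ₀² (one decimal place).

σ₀² = 18.8

Posterior precision equals prior precision plus data precision: 1/σ_n² = 1/σ₀² + n/σ².
So 1/σ₀² = 1/1.5950 − 21/36.6 = 0.626959 − 0.573770 = 0.053189.
Hence σ₀² = 1/0.053189 ≈ 18.8.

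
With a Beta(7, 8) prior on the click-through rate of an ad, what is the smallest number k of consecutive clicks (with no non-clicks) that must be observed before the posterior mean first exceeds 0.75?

k = 18

After k clicks and 0 non-clicks the posterior is Beta(7+k, 8), with mean (7+k)/(7+8+k).
Set (7+k)/(15+k) > 0.75 and solve: k > (0.75·15 − 7)/(1 − 0.75) = 17.000.
The smallest integer exceeding 17.000 is 18, and checking k=18: (25)/(33) = 0.7576 > 0.75.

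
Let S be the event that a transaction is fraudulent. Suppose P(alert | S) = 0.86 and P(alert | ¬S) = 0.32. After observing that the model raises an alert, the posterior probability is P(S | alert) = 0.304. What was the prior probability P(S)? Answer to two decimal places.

P(S) = 0.14

Bayes' rule in odds form gives O(S|E) = O(S)·[P(E|S)/P(E|¬S)], hence O(S) = O(S|E)/LR.
Posterior odds = 0.304/(1−0.304) = 0.4368. LR = 0.86/0.32 = 2.6875.
Prior odds = 0.4368/2.6875 = 0.1625, so P(S) = 0.1625/(1+0.1625) ≈ 0.14.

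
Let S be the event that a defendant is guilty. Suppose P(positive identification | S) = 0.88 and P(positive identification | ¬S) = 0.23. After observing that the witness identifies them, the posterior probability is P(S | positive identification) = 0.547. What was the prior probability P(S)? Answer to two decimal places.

Bayes' rule in odds form gives O(S|E) = O(S)·[P(E|S)/P(E|¬S)], hence O(S) = O(S|E)/LR.
Posterior odds = 0.547/(1−0.547) = 1.2075. LR = 0.88/0.23 = 3.8261.
Prior odds = 1.2075/3.8261 = 0.3156, so P(S) = 0.3156/(1+0.3156) ≈ 0.24.

P(S) = 0.24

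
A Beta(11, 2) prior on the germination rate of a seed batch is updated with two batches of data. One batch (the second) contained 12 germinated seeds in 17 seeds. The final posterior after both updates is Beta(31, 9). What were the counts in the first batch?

8 germinated seeds and 2 non-germinating seeds

Because Beta–binomial updating is additive in the counts, the combined data contributed (α_post−α_prior, β_post−β_prior) successes and failures.
Total across both batches: 31−11=20 germinated seeds, 9−2=7 non-germinating seeds.
Subtract the second batch: 20−12=8 germinated seeds and 7−5=2 non-germinating seeds.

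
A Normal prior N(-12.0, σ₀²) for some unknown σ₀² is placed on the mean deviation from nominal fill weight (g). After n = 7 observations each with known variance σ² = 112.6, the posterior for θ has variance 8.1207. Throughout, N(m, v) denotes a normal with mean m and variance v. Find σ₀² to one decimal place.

Posterior precision equals prior precision plus data precision: 1/σ_n² = 1/σ₀² + n/σ².
So 1/σ₀² = 1/8.1207 − 7/112.6 = 0.123142 − 0.062167 = 0.060975.
Hence σ₀² = 1/0.060975 ≈ 16.4.

σ₀² = 16.4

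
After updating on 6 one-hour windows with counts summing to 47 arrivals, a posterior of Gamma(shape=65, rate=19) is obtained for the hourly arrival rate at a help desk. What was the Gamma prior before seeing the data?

Gamma–Poisson conjugacy: posterior shape = α + Σxᵢ, posterior rate = β + n.
So α = 65 − 47 = 18 and β = 19 − 6 = 13.

Gamma(shape=18, rate=13)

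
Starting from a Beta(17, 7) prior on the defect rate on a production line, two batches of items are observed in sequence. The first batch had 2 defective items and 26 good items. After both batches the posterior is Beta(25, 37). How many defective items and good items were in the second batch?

Sequential conjugate updates are equivalent to a single update on the pooled data, so total successes = posterior α − prior α and total failures = posterior β − prior β.
Total across both batches: 25−17=8 defective items, 37−7=30 good items.
Subtract the first batch: 8−2=6 defective items and 30−26=4 good items.

6 defective items and 4 good items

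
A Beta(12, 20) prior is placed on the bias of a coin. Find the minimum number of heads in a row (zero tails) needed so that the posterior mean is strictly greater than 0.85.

After k heads and 0 tails the posterior is Beta(12+k, 20), with mean (12+k)/(12+20+k).
Set (12+k)/(32+k) > 0.85 and solve: k > (0.85·32 − 12)/(1 − 0.85) = 101.333.
The smallest integer exceeding 101.333 is 102, and checking k=102: (114)/(134) = 0.8507 > 0.85.

k = 102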